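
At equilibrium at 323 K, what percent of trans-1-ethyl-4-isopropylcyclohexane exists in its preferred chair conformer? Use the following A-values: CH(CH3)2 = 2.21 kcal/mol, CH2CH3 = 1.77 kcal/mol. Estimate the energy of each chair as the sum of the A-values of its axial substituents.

99.8%

C1 and C4 have opposite parity, so for the trans isomer the two substituents are e,e in one chair and a,a in the other.
Chair I (isopropyl axial, ethyl axial): E = 3.98 kcal/mol; chair II (isopropyl equatorial, ethyl equatorial): E = 0.00 kcal/mol.
ΔG = 3.98 kcal/mol between the two chairs.
K = exp(ΔG/RT) with R = 1.987×10⁻³ kcal mol⁻¹ K⁻¹ and T = 323 K gives K ≈ 493.
Fraction in the lower-energy chair = K/(K+1) = 99.8%.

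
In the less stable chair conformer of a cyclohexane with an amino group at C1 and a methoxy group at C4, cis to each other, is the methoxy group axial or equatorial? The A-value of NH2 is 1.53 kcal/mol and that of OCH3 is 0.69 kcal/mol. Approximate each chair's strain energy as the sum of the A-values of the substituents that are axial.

C1 and C4 have opposite parity, so for the cis isomer the two substituents are one axial and one equatorial in each chair.
Chair I (amino axial, methoxy equatorial): E = 1.53 kcal/mol.
Chair II (amino equatorial, methoxy axial): E = 0.69 kcal/mol.
Chair I is the less stable (higher-energy) conformer, and in that chair the methoxy group is equatorial.

equatorial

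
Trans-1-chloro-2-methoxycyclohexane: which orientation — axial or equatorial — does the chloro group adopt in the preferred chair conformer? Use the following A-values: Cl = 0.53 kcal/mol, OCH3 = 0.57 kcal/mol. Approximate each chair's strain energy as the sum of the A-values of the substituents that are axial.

C1 and C2 have opposite parity, so for the trans isomer the two substituents are e,e in one chair and a,a in the other.
Chair I (chloro axial, methoxy axial): E = 1.10 kcal/mol.
Chair II (chloro equatorial, methoxy equatorial): E = 0.00 kcal/mol.
Chair II is the more stable (lower-energy) conformer, and in that chair the chloro group is equatorial.

equatorial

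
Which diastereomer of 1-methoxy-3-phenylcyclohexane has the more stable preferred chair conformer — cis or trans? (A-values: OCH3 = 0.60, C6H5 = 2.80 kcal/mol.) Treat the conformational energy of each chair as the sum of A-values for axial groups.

At 1,3 positions (parity same): cis → (e,e or a,a); trans → (a,e or e,a).
Best chair for cis: E = 0.00 kcal/mol; best chair for trans: E = 0.60 kcal/mol.
The cis isomer is lower by 0.60 kcal/mol.

cis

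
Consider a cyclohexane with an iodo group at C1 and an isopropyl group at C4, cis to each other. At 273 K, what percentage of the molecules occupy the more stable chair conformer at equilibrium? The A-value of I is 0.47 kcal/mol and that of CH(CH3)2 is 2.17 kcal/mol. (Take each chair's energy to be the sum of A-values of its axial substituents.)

95.8%

C1 and C4 have opposite parity, so for the cis isomer the two substituents are one axial and one equatorial in each chair.
Chair I (iodo axial, isopropyl equatorial): E = 0.47 kcal/mol; chair II (iodo equatorial, isopropyl axial): E = 2.17 kcal/mol.
ΔG = 1.70 kcal/mol between the two chairs.
K = exp(ΔG/RT) with R = 1.987×10⁻³ kcal mol⁻¹ K⁻¹ and T = 273 K gives K ≈ 23.
Fraction in the lower-energy chair = K/(K+1) = 95.8%.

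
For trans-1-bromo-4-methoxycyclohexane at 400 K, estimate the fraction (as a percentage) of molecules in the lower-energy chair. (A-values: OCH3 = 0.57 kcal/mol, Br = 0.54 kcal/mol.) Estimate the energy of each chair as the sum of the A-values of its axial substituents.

C1 and C4 have opposite parity, so for the trans isomer the two substituents are e,e in one chair and a,a in the other.
Chair I (methoxy axial, bromo axial): E = 1.11 kcal/mol; chair II (methoxy equatorial, bromo equatorial): E = 0.00 kcal/mol.
ΔG = 1.11 kcal/mol between the two chairs.
K = exp(ΔG/RT) with R = 1.987×10⁻³ kcal mol⁻¹ K⁻¹ and T = 400 K gives K ≈ 4.04.
Fraction in the lower-energy chair = K/(K+1) = 80.2%.

80.2%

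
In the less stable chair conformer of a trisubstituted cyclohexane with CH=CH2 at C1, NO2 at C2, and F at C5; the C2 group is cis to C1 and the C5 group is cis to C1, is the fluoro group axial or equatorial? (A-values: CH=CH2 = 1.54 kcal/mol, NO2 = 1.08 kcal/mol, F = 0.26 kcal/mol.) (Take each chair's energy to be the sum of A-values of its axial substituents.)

axial

Chair I (vinyl axial, nitro equatorial, fluoro axial): E = 1.80 kcal/mol.
Chair II (vinyl equatorial, nitro axial, fluoro equatorial): E = 1.08 kcal/mol.
Chair I is the less stable (higher-energy) conformer, and in that chair the fluoro group is axial.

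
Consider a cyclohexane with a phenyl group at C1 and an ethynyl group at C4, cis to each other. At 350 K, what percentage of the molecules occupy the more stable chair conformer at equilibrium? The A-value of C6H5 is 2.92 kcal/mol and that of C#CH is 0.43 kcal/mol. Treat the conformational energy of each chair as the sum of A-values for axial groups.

C1 and C4 have opposite parity, so for the cis isomer the two substituents are one axial and one equatorial in each chair.
Chair I (phenyl axial, ethynyl equatorial): E = 2.92 kcal/mol; chair II (phenyl equatorial, ethynyl axial): E = 0.43 kcal/mol.
ΔG = 2.49 kcal/mol between the two chairs.
K = exp(ΔG/RT) with R = 1.987×10⁻³ kcal mol⁻¹ K⁻¹ and T = 350 K gives K ≈ 35.9.
Fraction in the lower-energy chair = K/(K+1) = 97.3%.

97.3%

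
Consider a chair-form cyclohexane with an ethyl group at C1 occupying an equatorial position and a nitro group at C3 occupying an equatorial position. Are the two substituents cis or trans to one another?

C1 and C3 have the same parity, so their axial bonds point in the same direction.
With same-parity carbons, two substituents on the same face are both axial or both equatorial; opposite faces give one of each.
Here the groups are equatorial/equatorial → same face → cis.

cis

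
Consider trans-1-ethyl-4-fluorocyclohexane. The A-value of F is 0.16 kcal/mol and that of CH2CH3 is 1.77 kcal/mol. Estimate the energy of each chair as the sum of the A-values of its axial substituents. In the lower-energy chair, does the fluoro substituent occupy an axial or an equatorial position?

C1 and C4 have opposite parity, so for the trans isomer the two substituents are e,e in one chair and a,a in the other.
Chair I (fluoro axial, ethyl axial): E = 1.93 kcal/mol.
Chair II (fluoro equatorial, ethyl equatorial): E = 0.00 kcal/mol.
Chair II is the more stable (lower-energy) conformer, and in that chair the fluoro group is equatorial.

equatorial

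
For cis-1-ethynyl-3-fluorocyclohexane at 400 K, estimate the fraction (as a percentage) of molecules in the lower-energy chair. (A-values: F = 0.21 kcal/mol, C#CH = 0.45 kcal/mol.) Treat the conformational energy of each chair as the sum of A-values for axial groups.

69.6%

C1 and C3 have the same parity, so for the cis isomer the two substituents are e,e in one chair and a,a in the other.
Chair I (fluoro axial, ethynyl axial): E = 0.66 kcal/mol; chair II (fluoro equatorial, ethynyl equatorial): E = 0.00 kcal/mol.
ΔG = 0.66 kcal/mol between the two chairs.
K = exp(ΔG/RT) with R = 1.987×10⁻³ kcal mol⁻¹ K⁻¹ and T = 400 K gives K ≈ 2.29.
Fraction in the lower-energy chair = K/(K+1) = 69.6%.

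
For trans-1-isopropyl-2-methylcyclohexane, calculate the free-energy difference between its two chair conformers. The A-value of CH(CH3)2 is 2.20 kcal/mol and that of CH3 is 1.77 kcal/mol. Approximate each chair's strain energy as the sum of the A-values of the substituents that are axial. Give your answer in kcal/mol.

3.97 kcal/mol

C1 and C2 have opposite parity, so for the trans isomer the two substituents are e,e in one chair and a,a in the other.
Chair I (isopropyl axial, methyl axial): E = 3.97 kcal/mol.
Chair II (isopropyl equatorial, methyl equatorial): E = 0.00 kcal/mol.
ΔE = 3.97 − 0.00 = 3.97 kcal/mol; chair II is more stable.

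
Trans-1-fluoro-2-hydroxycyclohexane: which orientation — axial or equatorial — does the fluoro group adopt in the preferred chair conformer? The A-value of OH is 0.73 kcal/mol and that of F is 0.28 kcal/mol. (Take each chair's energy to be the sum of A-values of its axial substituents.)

C1 and C2 have opposite parity, so for the trans isomer the two substituents are e,e in one chair and a,a in the other.
Chair I (hydroxyl axial, fluoro axial): E = 1.01 kcal/mol.
Chair II (hydroxyl equatorial, fluoro equatorial): E = 0.00 kcal/mol.
Chair II is the more stable (lower-energy) conformer, and in that chair the fluoro group is equatorial.

equatorial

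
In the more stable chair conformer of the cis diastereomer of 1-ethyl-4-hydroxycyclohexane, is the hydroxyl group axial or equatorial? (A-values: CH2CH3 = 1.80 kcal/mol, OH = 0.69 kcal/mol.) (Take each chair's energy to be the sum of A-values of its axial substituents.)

axial

C1 and C4 have opposite parity, so for the cis isomer the two substituents are one axial and one equatorial in each chair.
Chair I (ethyl axial, hydroxyl equatorial): E = 1.80 kcal/mol.
Chair II (ethyl equatorial, hydroxyl axial): E = 0.69 kcal/mol.
Chair II is the more stable (lower-energy) conformer, and in that chair the hydroxyl group is axial.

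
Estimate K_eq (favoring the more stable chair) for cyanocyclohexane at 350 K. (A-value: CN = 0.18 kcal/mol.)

One chair has the cyano group axial (E = 0.18 kcal/mol) and the other has it equatorial (E = 0).
ΔG = 0.18 kcal/mol between the two chairs.
K = exp(ΔG/RT) with R = 1.987×10⁻³ kcal mol⁻¹ K⁻¹ and T = 350 K gives K ≈ 1.3.

K ≈ 1.30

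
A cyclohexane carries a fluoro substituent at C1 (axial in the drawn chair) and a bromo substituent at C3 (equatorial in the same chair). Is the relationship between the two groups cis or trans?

trans

C1 and C3 have the same parity, so their axial bonds point in the same direction.
With same-parity carbons, two substituents on the same face are both axial or both equatorial; opposite faces give one of each.
Here the groups are axial/equatorial → opposite face → trans.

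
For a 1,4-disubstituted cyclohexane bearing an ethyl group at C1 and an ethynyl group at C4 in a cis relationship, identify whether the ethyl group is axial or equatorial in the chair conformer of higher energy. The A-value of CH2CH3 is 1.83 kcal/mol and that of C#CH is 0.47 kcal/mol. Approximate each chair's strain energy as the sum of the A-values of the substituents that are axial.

C1 and C4 have opposite parity, so for the cis isomer the two substituents are one axial and one equatorial in each chair.
Chair I (ethyl axial, ethynyl equatorial): E = 1.83 kcal/mol.
Chair II (ethyl equatorial, ethynyl axial): E = 0.47 kcal/mol.
Chair I is the less stable (higher-energy) conformer, and in that chair the ethyl group is axial.

axial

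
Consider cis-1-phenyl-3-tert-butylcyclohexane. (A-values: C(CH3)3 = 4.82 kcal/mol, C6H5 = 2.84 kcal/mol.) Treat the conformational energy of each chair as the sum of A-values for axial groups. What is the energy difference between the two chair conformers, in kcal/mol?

C1 and C3 have the same parity, so for the cis isomer the two substituents are e,e in one chair and a,a in the other.
Chair I (tert-butyl axial, phenyl axial): E = 7.66 kcal/mol.
Chair II (tert-butyl equatorial, phenyl equatorial): E = 0.00 kcal/mol.
ΔE = 7.66 − 0.00 = 7.66 kcal/mol; chair II is more stable.

7.66 kcal/mol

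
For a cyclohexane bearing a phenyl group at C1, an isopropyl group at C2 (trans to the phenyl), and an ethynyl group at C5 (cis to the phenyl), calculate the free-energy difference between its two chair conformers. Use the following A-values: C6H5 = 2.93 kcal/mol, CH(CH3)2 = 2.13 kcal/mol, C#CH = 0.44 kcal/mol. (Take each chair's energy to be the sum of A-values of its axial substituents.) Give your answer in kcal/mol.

5.50 kcal/mol

Chair I (phenyl axial, isopropyl axial, ethynyl axial): E = 5.50 kcal/mol.
Chair II (phenyl equatorial, isopropyl equatorial, ethynyl equatorial): E = 0.00 kcal/mol.
ΔE = 5.50 − 0.00 = 5.50 kcal/mol; chair II is more stable.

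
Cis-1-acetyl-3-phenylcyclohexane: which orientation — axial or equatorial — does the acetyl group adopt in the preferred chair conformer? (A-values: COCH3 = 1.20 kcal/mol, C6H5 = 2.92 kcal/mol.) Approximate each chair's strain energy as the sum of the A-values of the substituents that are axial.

C1 and C3 have the same parity, so for the cis isomer the two substituents are e,e in one chair and a,a in the other.
Chair I (acetyl axial, phenyl axial): E = 4.12 kcal/mol.
Chair II (acetyl equatorial, phenyl equatorial): E = 0.00 kcal/mol.
Chair II is the more stable (lower-energy) conformer, and in that chair the acetyl group is equatorial.

equatorial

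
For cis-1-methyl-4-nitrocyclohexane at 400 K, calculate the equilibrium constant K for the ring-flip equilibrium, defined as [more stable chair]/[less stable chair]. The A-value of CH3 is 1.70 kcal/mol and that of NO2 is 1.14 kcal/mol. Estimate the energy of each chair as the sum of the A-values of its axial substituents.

C1 and C4 have opposite parity, so for the cis isomer the two substituents are one axial and one equatorial in each chair.
Chair I (methyl axial, nitro equatorial): E = 1.70 kcal/mol; chair II (methyl equatorial, nitro axial): E = 1.14 kcal/mol.
ΔG = 0.56 kcal/mol between the two chairs.
K = exp(ΔG/RT) with R = 1.987×10⁻³ kcal mol⁻¹ K⁻¹ and T = 400 K gives K ≈ 2.02.

K ≈ 2.02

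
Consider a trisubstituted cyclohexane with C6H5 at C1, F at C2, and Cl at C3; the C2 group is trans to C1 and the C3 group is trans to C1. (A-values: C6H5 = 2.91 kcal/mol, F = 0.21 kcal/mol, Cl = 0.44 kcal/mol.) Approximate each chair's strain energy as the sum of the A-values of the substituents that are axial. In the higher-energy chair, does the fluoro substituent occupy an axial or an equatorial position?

axial

Chair I (phenyl axial, fluoro axial, chloro equatorial): E = 3.12 kcal/mol.
Chair II (phenyl equatorial, fluoro equatorial, chloro axial): E = 0.44 kcal/mol.
Chair I is the less stable (higher-energy) conformer, and in that chair the fluoro group is axial.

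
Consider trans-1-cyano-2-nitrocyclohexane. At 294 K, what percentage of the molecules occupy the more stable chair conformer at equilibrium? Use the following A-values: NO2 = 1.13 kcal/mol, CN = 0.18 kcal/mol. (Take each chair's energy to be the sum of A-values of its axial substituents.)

C1 and C2 have opposite parity, so for the trans isomer the two substituents are e,e in one chair and a,a in the other.
Chair I (nitro axial, cyano axial): E = 1.31 kcal/mol; chair II (nitro equatorial, cyano equatorial): E = 0.00 kcal/mol.
ΔG = 1.31 kcal/mol between the two chairs.
K = exp(ΔG/RT) with R = 1.987×10⁻³ kcal mol⁻¹ K⁻¹ and T = 294 K gives K ≈ 9.42.
Fraction in the lower-energy chair = K/(K+1) = 90.4%.

90.4%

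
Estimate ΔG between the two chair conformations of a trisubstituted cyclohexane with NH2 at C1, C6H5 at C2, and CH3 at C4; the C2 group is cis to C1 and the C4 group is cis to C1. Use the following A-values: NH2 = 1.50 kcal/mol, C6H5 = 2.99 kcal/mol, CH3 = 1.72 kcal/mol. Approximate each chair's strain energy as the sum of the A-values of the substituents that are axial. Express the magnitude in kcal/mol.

3.21 kcal/mol

Chair I (amino axial, phenyl equatorial, methyl equatorial): E = 1.50 kcal/mol.
Chair II (amino equatorial, phenyl axial, methyl axial): E = 4.71 kcal/mol.
ΔE = 4.71 − 1.50 = 3.21 kcal/mol; chair I is more stable.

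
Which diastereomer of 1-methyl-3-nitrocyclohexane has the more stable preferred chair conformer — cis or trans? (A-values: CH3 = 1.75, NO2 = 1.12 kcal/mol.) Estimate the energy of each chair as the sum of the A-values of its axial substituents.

At 1,3 positions (parity same): cis → (e,e or a,a); trans → (a,e or e,a).
Best chair for cis: E = 0.00 kcal/mol; best chair for trans: E = 1.12 kcal/mol.
The cis isomer is lower by 1.12 kcal/mol.

cis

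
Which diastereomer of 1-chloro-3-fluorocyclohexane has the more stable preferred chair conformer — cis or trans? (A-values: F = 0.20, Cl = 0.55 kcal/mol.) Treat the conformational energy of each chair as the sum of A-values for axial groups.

At 1,3 positions (parity same): cis → (e,e or a,a); trans → (a,e or e,a).
Best chair for cis: E = 0.00 kcal/mol; best chair for trans: E = 0.20 kcal/mol.
The cis isomer is lower by 0.20 kcal/mol.

cis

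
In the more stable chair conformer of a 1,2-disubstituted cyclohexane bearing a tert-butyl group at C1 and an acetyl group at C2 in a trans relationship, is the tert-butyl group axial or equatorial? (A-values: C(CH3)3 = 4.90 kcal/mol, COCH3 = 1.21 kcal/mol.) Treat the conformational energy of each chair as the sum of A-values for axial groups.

C1 and C2 have opposite parity, so for the trans isomer the two substituents are e,e in one chair and a,a in the other.
Chair I (tert-butyl axial, acetyl axial): E = 6.11 kcal/mol.
Chair II (tert-butyl equatorial, acetyl equatorial): E = 0.00 kcal/mol.
Chair II is the more stable (lower-energy) conformer, and in that chair the tert-butyl group is equatorial.

equatorial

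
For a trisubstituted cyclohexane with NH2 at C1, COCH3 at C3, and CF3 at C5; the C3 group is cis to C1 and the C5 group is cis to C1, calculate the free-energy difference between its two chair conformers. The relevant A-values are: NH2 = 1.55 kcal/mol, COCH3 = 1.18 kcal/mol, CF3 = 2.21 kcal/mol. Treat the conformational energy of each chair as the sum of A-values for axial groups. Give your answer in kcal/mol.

Chair I (amino axial, acetyl axial, trifluoromethyl axial): E = 4.94 kcal/mol.
Chair II (amino equatorial, acetyl equatorial, trifluoromethyl equatorial): E = 0.00 kcal/mol.
ΔE = 4.94 − 0.00 = 4.94 kcal/mol; chair II is more stable.

4.94 kcal/mol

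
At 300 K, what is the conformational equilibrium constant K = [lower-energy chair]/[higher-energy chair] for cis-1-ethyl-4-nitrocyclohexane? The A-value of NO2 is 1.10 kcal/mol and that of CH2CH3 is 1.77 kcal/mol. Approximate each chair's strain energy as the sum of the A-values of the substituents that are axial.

K ≈ 3.08

C1 and C4 have opposite parity, so for the cis isomer the two substituents are one axial and one equatorial in each chair.
Chair I (nitro axial, ethyl equatorial): E = 1.10 kcal/mol; chair II (nitro equatorial, ethyl axial): E = 1.77 kcal/mol.
ΔG = 0.67 kcal/mol between the two chairs.
K = exp(ΔG/RT) with R = 1.987×10⁻³ kcal mol⁻¹ K⁻¹ and T = 300 K gives K ≈ 3.08.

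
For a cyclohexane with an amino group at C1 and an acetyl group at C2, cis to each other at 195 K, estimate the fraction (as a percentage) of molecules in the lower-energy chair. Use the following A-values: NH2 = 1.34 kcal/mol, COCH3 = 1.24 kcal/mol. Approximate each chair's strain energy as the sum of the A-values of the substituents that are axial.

56.4%

C1 and C2 have opposite parity, so for the cis isomer the two substituents are one axial and one equatorial in each chair.
Chair I (amino axial, acetyl equatorial): E = 1.34 kcal/mol; chair II (amino equatorial, acetyl axial): E = 1.24 kcal/mol.
ΔG = 0.10 kcal/mol between the two chairs.
K = exp(ΔG/RT) with R = 1.987×10⁻³ kcal mol⁻¹ K⁻¹ and T = 195 K gives K ≈ 1.29.
Fraction in the lower-energy chair = K/(K+1) = 56.4%.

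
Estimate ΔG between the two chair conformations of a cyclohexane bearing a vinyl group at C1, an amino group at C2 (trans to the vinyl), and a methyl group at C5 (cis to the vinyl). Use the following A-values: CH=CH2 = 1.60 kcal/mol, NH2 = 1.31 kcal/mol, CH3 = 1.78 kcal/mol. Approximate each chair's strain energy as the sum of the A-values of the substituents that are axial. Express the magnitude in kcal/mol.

Chair I (vinyl axial, amino axial, methyl axial): E = 4.69 kcal/mol.
Chair II (vinyl equatorial, amino equatorial, methyl equatorial): E = 0.00 kcal/mol.
ΔE = 4.69 − 0.00 = 4.69 kcal/mol; chair II is more stable.

4.69 kcal/mol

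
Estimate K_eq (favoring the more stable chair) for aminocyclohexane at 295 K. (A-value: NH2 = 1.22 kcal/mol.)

One chair has the amino group axial (E = 1.22 kcal/mol) and the other has it equatorial (E = 0).
ΔG = 1.22 kcal/mol between the two chairs.
K = exp(ΔG/RT) with R = 1.987×10⁻³ kcal mol⁻¹ K⁻¹ and T = 295 K gives K ≈ 8.02.

K ≈ 8.02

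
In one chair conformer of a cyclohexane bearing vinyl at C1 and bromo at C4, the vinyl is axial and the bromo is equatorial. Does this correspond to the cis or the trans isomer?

cis

C1 and C4 have opposite parity, so their axial bonds point in opposite directions.
With opposite-parity carbons, two substituents on the same face are one axial and one equatorial; opposite faces give both axial or both equatorial.
Here the groups are axial/equatorial → same face → cis.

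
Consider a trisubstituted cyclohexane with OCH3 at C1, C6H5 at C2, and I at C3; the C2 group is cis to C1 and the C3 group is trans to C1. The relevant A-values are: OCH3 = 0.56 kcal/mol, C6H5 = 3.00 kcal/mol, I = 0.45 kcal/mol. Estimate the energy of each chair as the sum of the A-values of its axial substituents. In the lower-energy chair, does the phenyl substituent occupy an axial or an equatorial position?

equatorial

Chair I (methoxy axial, phenyl equatorial, iodo equatorial): E = 0.56 kcal/mol.
Chair II (methoxy equatorial, phenyl axial, iodo axial): E = 3.45 kcal/mol.
Chair I is the more stable (lower-energy) conformer, and in that chair the phenyl group is equatorial.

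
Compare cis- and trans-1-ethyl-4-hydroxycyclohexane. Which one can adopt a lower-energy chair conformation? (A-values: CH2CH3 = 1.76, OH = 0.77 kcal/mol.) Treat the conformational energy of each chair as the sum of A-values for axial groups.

At 1,4 positions (parity opposite): cis → (a,e or e,a); trans → (e,e or a,a).
Best chair for cis: E = 0.77 kcal/mol; best chair for trans: E = 0.00 kcal/mol.
The trans isomer is lower by 0.77 kcal/mol.

trans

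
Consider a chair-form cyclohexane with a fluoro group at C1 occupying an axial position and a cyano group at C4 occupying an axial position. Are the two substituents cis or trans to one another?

C1 and C4 have opposite parity, so their axial bonds point in opposite directions.
With opposite-parity carbons, two substituents on the same face are one axial and one equatorial; opposite faces give both axial or both equatorial.
Here the groups are axial/axial → opposite face → trans.

trans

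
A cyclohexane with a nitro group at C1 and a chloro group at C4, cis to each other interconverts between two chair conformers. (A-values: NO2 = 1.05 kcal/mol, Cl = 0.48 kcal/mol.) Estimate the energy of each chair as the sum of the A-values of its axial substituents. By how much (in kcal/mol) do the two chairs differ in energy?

C1 and C4 have opposite parity, so for the cis isomer the two substituents are one axial and one equatorial in each chair.
Chair I (nitro axial, chloro equatorial): E = 1.05 kcal/mol.
Chair II (nitro equatorial, chloro axial): E = 0.48 kcal/mol.
ΔE = 1.05 − 0.48 = 0.57 kcal/mol; chair II is more stable.

0.57 kcal/mol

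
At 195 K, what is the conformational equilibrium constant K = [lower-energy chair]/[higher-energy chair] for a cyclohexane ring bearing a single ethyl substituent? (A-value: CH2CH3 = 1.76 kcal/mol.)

K ≈ 93.9

One chair has the ethyl group axial (E = 1.76 kcal/mol) and the other has it equatorial (E = 0).
ΔG = 1.76 kcal/mol between the two chairs.
K = exp(ΔG/RT) with R = 1.987×10⁻³ kcal mol⁻¹ K⁻¹ and T = 195 K gives K ≈ 93.9.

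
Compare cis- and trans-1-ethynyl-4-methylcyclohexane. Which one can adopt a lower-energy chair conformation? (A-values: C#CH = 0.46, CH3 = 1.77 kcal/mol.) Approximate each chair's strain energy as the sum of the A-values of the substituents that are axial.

At 1,4 positions (parity opposite): cis → (a,e or e,a); trans → (e,e or a,a).
Best chair for cis: E = 0.46 kcal/mol; best chair for trans: E = 0.00 kcal/mol.
The trans isomer is lower by 0.46 kcal/mol.

trans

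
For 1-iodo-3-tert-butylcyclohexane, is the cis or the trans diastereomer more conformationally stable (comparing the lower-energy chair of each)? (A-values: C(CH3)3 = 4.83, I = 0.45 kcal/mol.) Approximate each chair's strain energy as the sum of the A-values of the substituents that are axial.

At 1,3 positions (parity same): cis → (e,e or a,a); trans → (a,e or e,a).
Best chair for cis: E = 0.00 kcal/mol; best chair for trans: E = 0.45 kcal/mol.
The cis isomer is lower by 0.45 kcal/mol.

cis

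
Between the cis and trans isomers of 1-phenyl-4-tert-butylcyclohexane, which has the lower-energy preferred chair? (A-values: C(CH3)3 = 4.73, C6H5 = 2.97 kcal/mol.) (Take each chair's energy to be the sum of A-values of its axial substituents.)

trans

At 1,4 positions (parity opposite): cis → (a,e or e,a); trans → (e,e or a,a).
Best chair for cis: E = 2.97 kcal/mol; best chair for trans: E = 0.00 kcal/mol.
The trans isomer is lower by 2.97 kcal/mol.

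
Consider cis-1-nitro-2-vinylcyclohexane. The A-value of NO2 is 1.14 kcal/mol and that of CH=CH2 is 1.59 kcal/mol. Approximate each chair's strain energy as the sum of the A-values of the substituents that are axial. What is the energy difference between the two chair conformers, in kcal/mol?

C1 and C2 have opposite parity, so for the cis isomer the two substituents are one axial and one equatorial in each chair.
Chair I (nitro axial, vinyl equatorial): E = 1.14 kcal/mol.
Chair II (nitro equatorial, vinyl axial): E = 1.59 kcal/mol.
ΔE = 1.59 − 1.14 = 0.45 kcal/mol; chair I is more stable.

0.45 kcal/mol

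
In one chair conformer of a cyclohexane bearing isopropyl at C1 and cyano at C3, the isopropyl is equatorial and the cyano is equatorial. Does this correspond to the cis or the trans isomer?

C1 and C3 have the same parity, so their axial bonds point in the same direction.
With same-parity carbons, two substituents on the same face are both axial or both equatorial; opposite faces give one of each.
Here the groups are equatorial/equatorial → same face → cis.

cis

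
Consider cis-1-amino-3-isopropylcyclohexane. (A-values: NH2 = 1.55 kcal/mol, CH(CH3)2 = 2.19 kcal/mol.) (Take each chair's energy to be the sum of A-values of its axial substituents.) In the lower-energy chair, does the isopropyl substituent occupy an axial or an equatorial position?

equatorial

C1 and C3 have the same parity, so for the cis isomer the two substituents are e,e in one chair and a,a in the other.
Chair I (amino axial, isopropyl axial): E = 3.74 kcal/mol.
Chair II (amino equatorial, isopropyl equatorial): E = 0.00 kcal/mol.
Chair II is the more stable (lower-energy) conformer, and in that chair the isopropyl group is equatorial.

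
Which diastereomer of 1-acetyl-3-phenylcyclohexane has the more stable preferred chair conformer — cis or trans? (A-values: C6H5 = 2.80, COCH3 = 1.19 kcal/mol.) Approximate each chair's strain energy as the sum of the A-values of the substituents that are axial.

At 1,3 positions (parity same): cis → (e,e or a,a); trans → (a,e or e,a).
Best chair for cis: E = 0.00 kcal/mol; best chair for trans: E = 1.19 kcal/mol.
The cis isomer is lower by 1.19 kcal/mol.

cis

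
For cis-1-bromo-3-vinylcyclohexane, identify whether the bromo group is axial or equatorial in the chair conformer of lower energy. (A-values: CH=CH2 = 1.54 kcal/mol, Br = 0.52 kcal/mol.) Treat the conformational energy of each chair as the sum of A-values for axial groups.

C1 and C3 have the same parity, so for the cis isomer the two substituents are e,e in one chair and a,a in the other.
Chair I (vinyl axial, bromo axial): E = 2.06 kcal/mol.
Chair II (vinyl equatorial, bromo equatorial): E = 0.00 kcal/mol.
Chair II is the more stable (lower-energy) conformer, and in that chair the bromo group is equatorial.

equatorial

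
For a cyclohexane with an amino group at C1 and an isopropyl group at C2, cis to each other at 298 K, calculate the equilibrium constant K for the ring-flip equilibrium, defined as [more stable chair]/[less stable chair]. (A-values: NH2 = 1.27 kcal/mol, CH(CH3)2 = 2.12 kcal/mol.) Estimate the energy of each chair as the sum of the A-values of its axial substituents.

C1 and C2 have opposite parity, so for the cis isomer the two substituents are one axial and one equatorial in each chair.
Chair I (amino axial, isopropyl equatorial): E = 1.27 kcal/mol; chair II (amino equatorial, isopropyl axial): E = 2.12 kcal/mol.
ΔG = 0.85 kcal/mol between the two chairs.
K = exp(ΔG/RT) with R = 1.987×10⁻³ kcal mol⁻¹ K⁻¹ and T = 298 K gives K ≈ 4.2.

K ≈ 4.20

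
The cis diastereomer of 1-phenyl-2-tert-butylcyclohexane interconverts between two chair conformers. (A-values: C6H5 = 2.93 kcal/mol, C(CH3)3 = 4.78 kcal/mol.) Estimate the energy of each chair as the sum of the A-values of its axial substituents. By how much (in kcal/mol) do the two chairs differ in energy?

C1 and C2 have opposite parity, so for the cis isomer the two substituents are one axial and one equatorial in each chair.
Chair I (phenyl axial, tert-butyl equatorial): E = 2.93 kcal/mol.
Chair II (phenyl equatorial, tert-butyl axial): E = 4.78 kcal/mol.
ΔE = 4.78 − 2.93 = 1.85 kcal/mol; chair I is more stable.

1.85 kcal/mol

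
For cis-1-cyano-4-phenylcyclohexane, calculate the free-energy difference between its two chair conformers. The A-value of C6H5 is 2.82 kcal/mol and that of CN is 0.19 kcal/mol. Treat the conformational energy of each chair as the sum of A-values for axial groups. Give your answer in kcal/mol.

C1 and C4 have opposite parity, so for the cis isomer the two substituents are one axial and one equatorial in each chair.
Chair I (phenyl axial, cyano equatorial): E = 2.82 kcal/mol.
Chair II (phenyl equatorial, cyano axial): E = 0.19 kcal/mol.
ΔE = 2.82 − 0.19 = 2.63 kcal/mol; chair II is more stable.

2.63 kcal/mol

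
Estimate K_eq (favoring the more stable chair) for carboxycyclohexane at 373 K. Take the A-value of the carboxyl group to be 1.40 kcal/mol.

K ≈ 6.61

One chair has the carboxyl group axial (E = 1.40 kcal/mol) and the other has it equatorial (E = 0).
ΔG = 1.40 kcal/mol between the two chairs.
K = exp(ΔG/RT) with R = 1.987×10⁻³ kcal mol⁻¹ K⁻¹ and T = 373 K gives K ≈ 6.61.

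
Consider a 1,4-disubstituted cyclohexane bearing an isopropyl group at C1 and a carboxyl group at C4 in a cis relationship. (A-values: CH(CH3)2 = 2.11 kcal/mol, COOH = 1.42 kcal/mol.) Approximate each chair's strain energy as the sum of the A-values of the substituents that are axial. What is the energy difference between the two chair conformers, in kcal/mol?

C1 and C4 have opposite parity, so for the cis isomer the two substituents are one axial and one equatorial in each chair.
Chair I (isopropyl axial, carboxyl equatorial): E = 2.11 kcal/mol.
Chair II (isopropyl equatorial, carboxyl axial): E = 1.42 kcal/mol.
ΔE = 2.11 − 1.42 = 0.69 kcal/mol; chair II is more stable.

0.69 kcal/mol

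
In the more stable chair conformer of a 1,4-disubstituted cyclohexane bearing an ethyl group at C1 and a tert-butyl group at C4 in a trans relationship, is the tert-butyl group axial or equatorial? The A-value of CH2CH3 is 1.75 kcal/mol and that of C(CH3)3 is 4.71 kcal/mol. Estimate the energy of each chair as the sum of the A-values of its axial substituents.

C1 and C4 have opposite parity, so for the trans isomer the two substituents are e,e in one chair and a,a in the other.
Chair I (ethyl axial, tert-butyl axial): E = 6.46 kcal/mol.
Chair II (ethyl equatorial, tert-butyl equatorial): E = 0.00 kcal/mol.
Chair II is the more stable (lower-energy) conformer, and in that chair the tert-butyl group is equatorial.

equatorial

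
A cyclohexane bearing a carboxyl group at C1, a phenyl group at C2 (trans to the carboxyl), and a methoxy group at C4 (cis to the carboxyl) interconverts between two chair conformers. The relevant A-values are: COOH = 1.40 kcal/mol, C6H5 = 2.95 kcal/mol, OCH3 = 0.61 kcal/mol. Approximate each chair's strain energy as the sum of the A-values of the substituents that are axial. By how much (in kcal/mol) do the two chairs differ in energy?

Chair I (carboxyl axial, phenyl axial, methoxy equatorial): E = 4.35 kcal/mol.
Chair II (carboxyl equatorial, phenyl equatorial, methoxy axial): E = 0.61 kcal/mol.
ΔE = 4.35 − 0.61 = 3.74 kcal/mol; chair II is more stable.

3.74 kcal/mol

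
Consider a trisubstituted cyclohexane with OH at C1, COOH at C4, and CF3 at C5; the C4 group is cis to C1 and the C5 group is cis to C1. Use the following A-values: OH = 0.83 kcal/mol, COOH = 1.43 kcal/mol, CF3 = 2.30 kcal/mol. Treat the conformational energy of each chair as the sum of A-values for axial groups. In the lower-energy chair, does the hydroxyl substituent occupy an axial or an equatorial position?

Chair I (hydroxyl axial, carboxyl equatorial, trifluoromethyl axial): E = 3.13 kcal/mol.
Chair II (hydroxyl equatorial, carboxyl axial, trifluoromethyl equatorial): E = 1.43 kcal/mol.
Chair II is the more stable (lower-energy) conformer, and in that chair the hydroxyl group is equatorial.

equatorial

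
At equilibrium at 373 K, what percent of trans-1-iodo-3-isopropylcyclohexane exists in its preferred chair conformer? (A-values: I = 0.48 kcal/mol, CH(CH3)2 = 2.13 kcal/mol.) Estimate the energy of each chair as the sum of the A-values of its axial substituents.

90.3%

C1 and C3 have the same parity, so for the trans isomer the two substituents are one axial and one equatorial in each chair.
Chair I (iodo axial, isopropyl equatorial): E = 0.48 kcal/mol; chair II (iodo equatorial, isopropyl axial): E = 2.13 kcal/mol.
ΔG = 1.65 kcal/mol between the two chairs.
K = exp(ΔG/RT) with R = 1.987×10⁻³ kcal mol⁻¹ K⁻¹ and T = 373 K gives K ≈ 9.27.
Fraction in the lower-energy chair = K/(K+1) = 90.3%.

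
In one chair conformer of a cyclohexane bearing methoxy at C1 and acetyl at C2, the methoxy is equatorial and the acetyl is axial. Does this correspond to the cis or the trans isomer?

cis

C1 and C2 have opposite parity, so their axial bonds point in opposite directions.
With opposite-parity carbons, two substituents on the same face are one axial and one equatorial; opposite faces give both axial or both equatorial.
Here the groups are equatorial/axial → same face → cis.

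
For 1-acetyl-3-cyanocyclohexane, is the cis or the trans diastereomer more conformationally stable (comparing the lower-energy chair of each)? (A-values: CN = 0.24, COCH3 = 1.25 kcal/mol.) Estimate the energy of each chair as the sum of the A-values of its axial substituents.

cis

At 1,3 positions (parity same): cis → (e,e or a,a); trans → (a,e or e,a).
Best chair for cis: E = 0.00 kcal/mol; best chair for trans: E = 0.24 kcal/mol.
The cis isomer is lower by 0.24 kcal/mol.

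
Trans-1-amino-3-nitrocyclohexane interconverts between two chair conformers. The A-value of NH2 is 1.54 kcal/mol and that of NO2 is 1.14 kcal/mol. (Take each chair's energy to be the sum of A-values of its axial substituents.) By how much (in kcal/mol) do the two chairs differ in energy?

C1 and C3 have the same parity, so for the trans isomer the two substituents are one axial and one equatorial in each chair.
Chair I (amino axial, nitro equatorial): E = 1.54 kcal/mol.
Chair II (amino equatorial, nitro axial): E = 1.14 kcal/mol.
ΔE = 1.54 − 1.14 = 0.40 kcal/mol; chair II is more stable.

0.40 kcal/mol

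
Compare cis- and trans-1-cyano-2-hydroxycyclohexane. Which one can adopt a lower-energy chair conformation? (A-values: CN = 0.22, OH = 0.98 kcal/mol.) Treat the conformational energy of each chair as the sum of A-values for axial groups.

trans

At 1,2 positions (parity opposite): cis → (a,e or e,a); trans → (e,e or a,a).
Best chair for cis: E = 0.22 kcal/mol; best chair for trans: E = 0.00 kcal/mol.
The trans isomer is lower by 0.22 kcal/mol.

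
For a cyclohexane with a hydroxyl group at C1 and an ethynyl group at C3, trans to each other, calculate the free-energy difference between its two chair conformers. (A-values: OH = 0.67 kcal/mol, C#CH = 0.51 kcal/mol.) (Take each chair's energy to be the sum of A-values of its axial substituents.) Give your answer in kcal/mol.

0.16 kcal/mol

C1 and C3 have the same parity, so for the trans isomer the two substituents are one axial and one equatorial in each chair.
Chair I (hydroxyl axial, ethynyl equatorial): E = 0.67 kcal/mol.
Chair II (hydroxyl equatorial, ethynyl axial): E = 0.51 kcal/mol.
ΔE = 0.67 − 0.51 = 0.16 kcal/mol; chair II is more stable.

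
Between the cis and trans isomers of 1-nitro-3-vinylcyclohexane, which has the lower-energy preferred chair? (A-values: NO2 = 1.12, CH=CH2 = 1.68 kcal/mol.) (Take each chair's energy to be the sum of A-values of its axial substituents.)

cis

At 1,3 positions (parity same): cis → (e,e or a,a); trans → (a,e or e,a).
Best chair for cis: E = 0.00 kcal/mol; best chair for trans: E = 1.12 kcal/mol.
The cis isomer is lower by 1.12 kcal/mol.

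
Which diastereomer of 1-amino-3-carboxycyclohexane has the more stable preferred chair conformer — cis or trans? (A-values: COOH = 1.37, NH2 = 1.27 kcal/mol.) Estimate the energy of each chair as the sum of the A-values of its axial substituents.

At 1,3 positions (parity same): cis → (e,e or a,a); trans → (a,e or e,a).
Best chair for cis: E = 0.00 kcal/mol; best chair for trans: E = 1.27 kcal/mol.
The cis isomer is lower by 1.27 kcal/mol.

cis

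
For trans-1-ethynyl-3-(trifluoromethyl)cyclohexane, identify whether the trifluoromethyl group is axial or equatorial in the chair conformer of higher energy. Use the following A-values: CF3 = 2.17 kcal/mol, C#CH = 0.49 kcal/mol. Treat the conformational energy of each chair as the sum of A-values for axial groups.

C1 and C3 have the same parity, so for the trans isomer the two substituents are one axial and one equatorial in each chair.
Chair I (trifluoromethyl axial, ethynyl equatorial): E = 2.17 kcal/mol.
Chair II (trifluoromethyl equatorial, ethynyl axial): E = 0.49 kcal/mol.
Chair I is the less stable (higher-energy) conformer, and in that chair the trifluoromethyl group is axial.

axial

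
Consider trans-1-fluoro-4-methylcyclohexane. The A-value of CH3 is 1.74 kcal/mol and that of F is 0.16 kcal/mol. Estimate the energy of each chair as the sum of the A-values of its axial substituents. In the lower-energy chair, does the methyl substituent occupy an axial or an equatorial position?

equatorial

C1 and C4 have opposite parity, so for the trans isomer the two substituents are e,e in one chair and a,a in the other.
Chair I (methyl axial, fluoro axial): E = 1.90 kcal/mol.
Chair II (methyl equatorial, fluoro equatorial): E = 0.00 kcal/mol.
Chair II is the more stable (lower-energy) conformer, and in that chair the methyl group is equatorial.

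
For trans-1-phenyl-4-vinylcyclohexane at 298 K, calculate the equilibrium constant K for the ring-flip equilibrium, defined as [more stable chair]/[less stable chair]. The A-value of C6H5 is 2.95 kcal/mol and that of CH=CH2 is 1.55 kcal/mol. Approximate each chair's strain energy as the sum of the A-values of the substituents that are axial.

C1 and C4 have opposite parity, so for the trans isomer the two substituents are e,e in one chair and a,a in the other.
Chair I (phenyl axial, vinyl axial): E = 4.50 kcal/mol; chair II (phenyl equatorial, vinyl equatorial): E = 0.00 kcal/mol.
ΔG = 4.50 kcal/mol between the two chairs.
K = exp(ΔG/RT) with R = 1.987×10⁻³ kcal mol⁻¹ K⁻¹ and T = 298 K gives K ≈ 2e+03.

K ≈ 1998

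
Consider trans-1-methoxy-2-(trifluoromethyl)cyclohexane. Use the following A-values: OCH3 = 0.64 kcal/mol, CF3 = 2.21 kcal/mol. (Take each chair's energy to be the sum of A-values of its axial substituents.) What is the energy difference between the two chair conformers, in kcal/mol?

C1 and C2 have opposite parity, so for the trans isomer the two substituents are e,e in one chair and a,a in the other.
Chair I (methoxy axial, trifluoromethyl axial): E = 2.85 kcal/mol.
Chair II (methoxy equatorial, trifluoromethyl equatorial): E = 0.00 kcal/mol.
ΔE = 2.85 − 0.00 = 2.85 kcal/mol; chair II is more stable.

2.85 kcal/mol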